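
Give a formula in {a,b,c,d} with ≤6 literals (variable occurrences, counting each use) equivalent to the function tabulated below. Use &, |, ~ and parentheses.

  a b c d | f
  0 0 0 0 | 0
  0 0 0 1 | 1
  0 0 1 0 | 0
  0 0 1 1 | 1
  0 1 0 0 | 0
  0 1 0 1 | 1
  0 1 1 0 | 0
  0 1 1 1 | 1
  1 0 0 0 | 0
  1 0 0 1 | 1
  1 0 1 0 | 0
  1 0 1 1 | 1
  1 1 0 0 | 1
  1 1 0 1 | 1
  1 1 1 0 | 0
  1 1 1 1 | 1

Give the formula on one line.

  (a & b) = 0000000000001111
  ~c = 1100110011001100
  ((a & b) & ~c) = 0000000000001100
  (((a & b) & ~c) | d) = 0101010101011101

(((a & b) & ~c) | d)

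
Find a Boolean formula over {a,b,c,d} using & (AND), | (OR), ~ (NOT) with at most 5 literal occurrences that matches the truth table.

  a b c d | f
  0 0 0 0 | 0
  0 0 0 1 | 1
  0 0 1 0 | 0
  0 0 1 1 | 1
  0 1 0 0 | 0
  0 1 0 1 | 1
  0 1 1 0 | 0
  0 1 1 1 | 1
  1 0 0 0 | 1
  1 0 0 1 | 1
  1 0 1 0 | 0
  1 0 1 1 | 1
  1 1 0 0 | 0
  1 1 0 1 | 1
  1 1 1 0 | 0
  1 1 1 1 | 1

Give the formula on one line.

((~b & (~c & a)) | d)

  ~b = 1111000011110000
  ~c = 1100110011001100
  (~c & a) = 0000000011001100
  (~b & (~c & a)) = 0000000011000000
  ((~b & (~c & a)) | d) = 0101010111010101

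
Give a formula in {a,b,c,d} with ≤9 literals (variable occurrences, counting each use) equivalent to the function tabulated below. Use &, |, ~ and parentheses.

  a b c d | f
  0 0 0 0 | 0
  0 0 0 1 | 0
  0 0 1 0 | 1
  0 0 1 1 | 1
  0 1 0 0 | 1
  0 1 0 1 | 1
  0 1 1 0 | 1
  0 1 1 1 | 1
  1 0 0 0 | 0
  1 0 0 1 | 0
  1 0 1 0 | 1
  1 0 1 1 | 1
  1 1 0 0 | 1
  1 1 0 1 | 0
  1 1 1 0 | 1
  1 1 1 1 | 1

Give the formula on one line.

(c | (((b & ~d) | (b & ~a)) & (~c | a)))

  ~d = 1010101010101010
  (b & ~d) = 0000101000001010
  ~a = 1111111100000000
  (b & ~a) = 0000111100000000
  ((b & ~d) | (b & ~a)) = 0000111100001010
  ~c = 1100110011001100
  (~c | a) = 1100110011111111
  (((b & ~d) | (b & ~a)) & (~c | a)) = 0000110000001010
  (c | (((b & ~d) | (b & ~a)) & (~c | a))) = 0011111100111011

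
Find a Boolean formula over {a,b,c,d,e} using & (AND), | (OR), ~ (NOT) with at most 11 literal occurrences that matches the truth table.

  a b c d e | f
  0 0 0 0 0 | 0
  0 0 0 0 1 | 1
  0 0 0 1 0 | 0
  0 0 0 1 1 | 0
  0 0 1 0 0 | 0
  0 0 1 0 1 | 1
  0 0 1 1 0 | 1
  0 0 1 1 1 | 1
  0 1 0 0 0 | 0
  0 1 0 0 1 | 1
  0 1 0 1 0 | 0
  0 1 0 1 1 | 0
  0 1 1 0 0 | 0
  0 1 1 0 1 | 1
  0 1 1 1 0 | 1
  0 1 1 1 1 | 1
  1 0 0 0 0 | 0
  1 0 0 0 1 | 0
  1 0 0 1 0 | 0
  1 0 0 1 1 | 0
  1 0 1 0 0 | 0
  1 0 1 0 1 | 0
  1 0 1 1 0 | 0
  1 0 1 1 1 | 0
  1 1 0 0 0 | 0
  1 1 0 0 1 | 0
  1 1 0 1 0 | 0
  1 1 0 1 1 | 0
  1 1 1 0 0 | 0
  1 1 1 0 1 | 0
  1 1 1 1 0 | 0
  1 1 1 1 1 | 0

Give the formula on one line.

((d | ((~a & (d | e)) | e)) & ((~d | c) & ~a))

  ~a = 11111111111111110000000000000000
  (d | e) = 01110111011101110111011101110111
  (~a & (d | e)) = 01110111011101110000000000000000
  ((~a & (d | e)) | e) = 01110111011101110101010101010101
  (d | ((~a & (d | e)) | e)) = 01110111011101110111011101110111
  ~d = 11001100110011001100110011001100
  (~d | c) = 11001111110011111100111111001111
  ((~d | c) & ~a) = 11001111110011110000000000000000
  ((d | ((~a & (d | e)) | e)) & ((~d | c) & ~a)) = 01000111010001110000000000000000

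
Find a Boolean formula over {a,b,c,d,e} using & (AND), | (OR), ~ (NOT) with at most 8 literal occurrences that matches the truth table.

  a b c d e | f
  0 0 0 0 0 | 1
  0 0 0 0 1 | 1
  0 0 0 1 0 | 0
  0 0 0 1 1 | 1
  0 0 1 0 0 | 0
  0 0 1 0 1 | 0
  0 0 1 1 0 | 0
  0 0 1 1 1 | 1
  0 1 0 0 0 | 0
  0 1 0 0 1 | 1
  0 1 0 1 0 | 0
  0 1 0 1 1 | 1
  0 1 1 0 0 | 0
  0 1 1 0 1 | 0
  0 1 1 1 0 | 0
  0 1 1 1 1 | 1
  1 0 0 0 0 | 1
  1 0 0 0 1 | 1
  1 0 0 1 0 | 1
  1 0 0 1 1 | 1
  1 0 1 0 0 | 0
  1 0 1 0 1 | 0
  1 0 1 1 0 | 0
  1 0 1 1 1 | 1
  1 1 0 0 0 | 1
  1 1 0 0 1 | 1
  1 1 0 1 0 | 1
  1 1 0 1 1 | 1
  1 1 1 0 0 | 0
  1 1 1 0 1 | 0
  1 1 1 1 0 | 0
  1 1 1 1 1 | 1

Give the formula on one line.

  ~b = 11111111000000001111111100000000
  ~d = 11001100110011001100110011001100
  ~e = 10101010101010101010101010101010
  (~d & ~e) = 10001000100010001000100010001000
  (~b & (~d & ~e)) = 10001000000000001000100000000000
  ~c = 11110000111100001111000011110000
  (~c & a) = 00000000000000001111000011110000
  (e | (~c & a)) = 01010101010101011111010111110101
  ((~b & (~d & ~e)) | (e | (~c & a))) = 11011101010101011111110111110101
  (d | ~c) = 11110011111100111111001111110011
  (((~b & (~d & ~e)) | (e | (~c & a))) & (d | ~c)) = 11010001010100011111000111110001

(((~b & (~d & ~e)) | (e | (~c & a))) & (d | ~c))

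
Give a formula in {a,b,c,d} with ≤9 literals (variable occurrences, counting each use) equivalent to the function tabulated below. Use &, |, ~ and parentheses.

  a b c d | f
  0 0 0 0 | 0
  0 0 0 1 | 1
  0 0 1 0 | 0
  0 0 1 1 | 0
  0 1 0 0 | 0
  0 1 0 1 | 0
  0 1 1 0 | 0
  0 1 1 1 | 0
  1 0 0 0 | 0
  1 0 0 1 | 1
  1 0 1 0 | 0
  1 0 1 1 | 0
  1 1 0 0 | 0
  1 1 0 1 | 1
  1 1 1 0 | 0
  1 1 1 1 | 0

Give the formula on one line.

  ~c = 1100110011001100
  (a & d) = 0000000001010101
  ~b = 1111000011110000
  (~b | c) = 1111001111110011
  ((a & d) | (~b | c)) = 1111001111110111
  (((a & d) | (~b | c)) & d) = 0101000101010101
  (~c & (((a & d) | (~b | c)) & d)) = 0100000001000100

(~c & (((a & d) | (~b | c)) & d))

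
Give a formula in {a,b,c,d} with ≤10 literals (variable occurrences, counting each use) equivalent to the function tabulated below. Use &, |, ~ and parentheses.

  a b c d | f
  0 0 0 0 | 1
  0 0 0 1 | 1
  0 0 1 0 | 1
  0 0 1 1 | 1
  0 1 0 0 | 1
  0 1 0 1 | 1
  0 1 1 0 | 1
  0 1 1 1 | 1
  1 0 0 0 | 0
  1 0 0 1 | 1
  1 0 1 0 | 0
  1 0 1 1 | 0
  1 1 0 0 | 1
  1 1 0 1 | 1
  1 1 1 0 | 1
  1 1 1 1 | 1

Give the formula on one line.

  ~a = 1111111100000000
  ~b = 1111000011110000
  (~a & ~b) = 1111000000000000
  ~d = 1010101010101010
  (b | ~d) = 1010111110101111
  ((b | ~d) | c) = 1011111110111111
  ((~a & ~b) & ((b | ~d) | c)) = 1011000000000000
  ~c = 1100110011001100
  (d & ~c) = 0100010001000100
  (b | (d & ~c)) = 0100111101001111
  (((~a & ~b) & ((b | ~d) | c)) | (b | (d & ~c))) = 1111111101001111

(((~a & ~b) & ((b | ~d) | c)) | (b | (d & ~c)))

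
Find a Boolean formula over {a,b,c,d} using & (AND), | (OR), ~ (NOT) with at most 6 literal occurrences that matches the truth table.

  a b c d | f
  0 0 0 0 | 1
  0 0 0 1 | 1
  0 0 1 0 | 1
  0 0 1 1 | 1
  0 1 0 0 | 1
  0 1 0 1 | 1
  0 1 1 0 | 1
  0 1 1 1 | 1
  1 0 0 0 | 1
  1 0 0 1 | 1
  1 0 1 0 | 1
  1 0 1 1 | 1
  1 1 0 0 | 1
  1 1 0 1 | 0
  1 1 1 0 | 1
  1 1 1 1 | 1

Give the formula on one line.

(~d | (~a | ((~b | (c | ~a)) & d)))

  ~d = 1010101010101010
  ~a = 1111111100000000
  ~b = 1111000011110000
  (c | ~a) = 1111111100110011
  (~b | (c | ~a)) = 1111111111110011
  ((~b | (c | ~a)) & d) = 0101010101010001
  (~a | ((~b | (c | ~a)) & d)) = 1111111101010001
  (~d | (~a | ((~b | (c | ~a)) & d))) = 1111111111111011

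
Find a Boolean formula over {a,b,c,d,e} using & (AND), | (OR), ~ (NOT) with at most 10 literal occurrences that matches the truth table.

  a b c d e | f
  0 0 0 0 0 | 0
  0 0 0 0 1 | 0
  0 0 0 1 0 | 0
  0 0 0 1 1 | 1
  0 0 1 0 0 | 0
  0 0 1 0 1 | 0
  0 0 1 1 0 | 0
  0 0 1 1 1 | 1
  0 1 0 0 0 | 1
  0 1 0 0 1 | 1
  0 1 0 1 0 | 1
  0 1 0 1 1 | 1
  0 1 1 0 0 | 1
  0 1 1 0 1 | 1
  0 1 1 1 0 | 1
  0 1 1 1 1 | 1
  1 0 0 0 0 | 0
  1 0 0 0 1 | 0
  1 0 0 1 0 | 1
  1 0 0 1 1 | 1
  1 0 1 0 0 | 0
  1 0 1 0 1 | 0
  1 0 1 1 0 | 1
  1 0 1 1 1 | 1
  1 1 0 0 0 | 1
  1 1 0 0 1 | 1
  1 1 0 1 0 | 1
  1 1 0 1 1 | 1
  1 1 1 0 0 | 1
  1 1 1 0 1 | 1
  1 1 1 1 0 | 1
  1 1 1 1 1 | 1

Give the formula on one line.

(b | (((~d | e) & d) | ((b | d) & a)))

  ~d = 11001100110011001100110011001100
  (~d | e) = 11011101110111011101110111011101
  ((~d | e) & d) = 00010001000100010001000100010001
  (b | d) = 00110011111111110011001111111111
  ((b | d) & a) = 00000000000000000011001111111111
  (((~d | e) & d) | ((b | d) & a)) = 00010001000100010011001111111111
  (b | (((~d | e) & d) | ((b | d) & a))) = 00010001111111110011001111111111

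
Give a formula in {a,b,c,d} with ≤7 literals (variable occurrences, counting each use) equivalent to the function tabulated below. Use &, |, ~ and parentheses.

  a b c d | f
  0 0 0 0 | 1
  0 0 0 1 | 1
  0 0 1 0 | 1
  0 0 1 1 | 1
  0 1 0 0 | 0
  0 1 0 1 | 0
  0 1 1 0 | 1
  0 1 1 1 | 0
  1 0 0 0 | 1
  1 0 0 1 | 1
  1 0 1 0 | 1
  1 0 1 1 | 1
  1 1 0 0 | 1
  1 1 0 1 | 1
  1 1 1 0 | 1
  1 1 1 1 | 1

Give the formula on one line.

(((((d | ~b) | c) & ~a) & ~d) | (~b | a))

  ~b = 1111000011110000
  (d | ~b) = 1111010111110101
  ((d | ~b) | c) = 1111011111110111
  ~a = 1111111100000000
  (((d | ~b) | c) & ~a) = 1111011100000000
  ~d = 1010101010101010
  ((((d | ~b) | c) & ~a) & ~d) = 1010001000000000
  (~b | a) = 1111000011111111
  (((((d | ~b) | c) & ~a) & ~d) | (~b | a)) = 1111001011111111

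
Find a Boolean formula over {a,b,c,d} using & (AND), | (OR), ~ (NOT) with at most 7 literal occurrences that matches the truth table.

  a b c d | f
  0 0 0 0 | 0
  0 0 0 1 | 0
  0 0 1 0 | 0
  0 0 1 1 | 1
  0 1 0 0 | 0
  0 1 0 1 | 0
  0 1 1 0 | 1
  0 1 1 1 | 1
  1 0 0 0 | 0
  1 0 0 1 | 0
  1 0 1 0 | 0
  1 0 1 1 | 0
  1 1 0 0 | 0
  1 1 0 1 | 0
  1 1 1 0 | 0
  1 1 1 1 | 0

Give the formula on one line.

(((a | b) | d) & ((c | (a & ~c)) & ~a))

  (a | b) = 0000111111111111
  ((a | b) | d) = 0101111111111111
  ~c = 1100110011001100
  (a & ~c) = 0000000011001100
  (c | (a & ~c)) = 0011001111111111
  ~a = 1111111100000000
  ((c | (a & ~c)) & ~a) = 0011001100000000
  (((a | b) | d) & ((c | (a & ~c)) & ~a)) = 0001001100000000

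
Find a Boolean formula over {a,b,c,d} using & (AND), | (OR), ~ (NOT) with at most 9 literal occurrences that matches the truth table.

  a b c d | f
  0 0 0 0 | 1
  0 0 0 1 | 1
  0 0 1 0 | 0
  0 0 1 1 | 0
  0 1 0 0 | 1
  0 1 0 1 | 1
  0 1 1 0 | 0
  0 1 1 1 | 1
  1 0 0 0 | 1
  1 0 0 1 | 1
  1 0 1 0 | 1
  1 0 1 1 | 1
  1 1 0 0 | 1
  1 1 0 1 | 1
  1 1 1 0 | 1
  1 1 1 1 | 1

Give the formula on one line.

  (d & b) = 0000010100000101
  (c & (d & b)) = 0000000100000001
  ~c = 1100110011001100
  (d & ~c) = 0100010001000100
  ((d & ~c) & b) = 0000010000000100
  ((c & (d & b)) | ((d & ~c) & b)) = 0000010100000101
  (a | ~c) = 1100110011111111
  (((c & (d & b)) | ((d & ~c) & b)) | (a | ~c)) = 1100110111111111

(((c & (d & b)) | ((d & ~c) & b)) | (a | ~c))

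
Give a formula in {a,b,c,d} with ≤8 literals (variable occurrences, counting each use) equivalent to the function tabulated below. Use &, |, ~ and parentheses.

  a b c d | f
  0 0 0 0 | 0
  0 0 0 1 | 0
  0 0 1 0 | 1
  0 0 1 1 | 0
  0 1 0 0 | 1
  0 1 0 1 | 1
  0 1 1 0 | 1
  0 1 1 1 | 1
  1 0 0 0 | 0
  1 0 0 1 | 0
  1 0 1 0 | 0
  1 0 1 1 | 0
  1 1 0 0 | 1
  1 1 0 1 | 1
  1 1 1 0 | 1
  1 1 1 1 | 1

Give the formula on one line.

(b | (((d & ~c) | (~b & ((b | ~a) & c))) & ~d))

  ~c = 1100110011001100
  (d & ~c) = 0100010001000100
  ~b = 1111000011110000
  ~a = 1111111100000000
  (b | ~a) = 1111111100001111
  ((b | ~a) & c) = 0011001100000011
  (~b & ((b | ~a) & c)) = 0011000000000000
  ((d & ~c) | (~b & ((b | ~a) & c))) = 0111010001000100
  ~d = 1010101010101010
  (((d & ~c) | (~b & ((b | ~a) & c))) & ~d) = 0010000000000000
  (b | (((d & ~c) | (~b & ((b | ~a) & c))) & ~d)) = 0010111100001111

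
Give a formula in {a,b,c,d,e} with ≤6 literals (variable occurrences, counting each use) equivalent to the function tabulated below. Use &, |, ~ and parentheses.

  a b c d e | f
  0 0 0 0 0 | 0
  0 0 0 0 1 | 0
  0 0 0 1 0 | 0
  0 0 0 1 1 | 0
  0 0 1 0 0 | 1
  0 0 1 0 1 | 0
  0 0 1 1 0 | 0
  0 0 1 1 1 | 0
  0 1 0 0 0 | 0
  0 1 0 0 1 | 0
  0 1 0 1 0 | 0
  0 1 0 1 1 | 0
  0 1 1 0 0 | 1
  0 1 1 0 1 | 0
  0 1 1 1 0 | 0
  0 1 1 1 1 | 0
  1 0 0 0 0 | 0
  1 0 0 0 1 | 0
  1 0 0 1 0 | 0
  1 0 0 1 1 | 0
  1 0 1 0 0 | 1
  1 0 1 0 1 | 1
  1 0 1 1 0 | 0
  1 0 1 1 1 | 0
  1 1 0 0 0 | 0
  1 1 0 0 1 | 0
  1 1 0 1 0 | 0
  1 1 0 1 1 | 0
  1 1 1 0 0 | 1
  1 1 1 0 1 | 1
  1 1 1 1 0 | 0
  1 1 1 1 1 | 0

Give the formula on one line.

  (a & e) = 00000000000000000101010101010101
  ~e = 10101010101010101010101010101010
  (~e & c) = 00001010000010100000101000001010
  ((a & e) | (~e & c)) = 00001010000010100101111101011111
  (c & ((a & e) | (~e & c))) = 00001010000010100000111100001111
  ~d = 11001100110011001100110011001100
  ((c & ((a & e) | (~e & c))) & ~d) = 00001000000010000000110000001100

((c & ((a & e) | (~e & c))) & ~d)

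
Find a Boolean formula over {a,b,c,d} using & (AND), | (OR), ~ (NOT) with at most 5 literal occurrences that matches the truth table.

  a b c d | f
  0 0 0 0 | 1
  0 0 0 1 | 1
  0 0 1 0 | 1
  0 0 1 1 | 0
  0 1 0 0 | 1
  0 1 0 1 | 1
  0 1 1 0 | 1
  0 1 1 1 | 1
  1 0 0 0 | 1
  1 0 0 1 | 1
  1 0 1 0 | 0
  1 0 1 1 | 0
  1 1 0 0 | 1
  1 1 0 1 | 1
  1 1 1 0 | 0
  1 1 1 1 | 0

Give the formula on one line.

((~a & (~d | b)) | ~c)

  ~a = 1111111100000000
  ~d = 1010101010101010
  (~d | b) = 1010111110101111
  (~a & (~d | b)) = 1010111100000000
  ~c = 1100110011001100
  ((~a & (~d | b)) | ~c) = 1110111111001100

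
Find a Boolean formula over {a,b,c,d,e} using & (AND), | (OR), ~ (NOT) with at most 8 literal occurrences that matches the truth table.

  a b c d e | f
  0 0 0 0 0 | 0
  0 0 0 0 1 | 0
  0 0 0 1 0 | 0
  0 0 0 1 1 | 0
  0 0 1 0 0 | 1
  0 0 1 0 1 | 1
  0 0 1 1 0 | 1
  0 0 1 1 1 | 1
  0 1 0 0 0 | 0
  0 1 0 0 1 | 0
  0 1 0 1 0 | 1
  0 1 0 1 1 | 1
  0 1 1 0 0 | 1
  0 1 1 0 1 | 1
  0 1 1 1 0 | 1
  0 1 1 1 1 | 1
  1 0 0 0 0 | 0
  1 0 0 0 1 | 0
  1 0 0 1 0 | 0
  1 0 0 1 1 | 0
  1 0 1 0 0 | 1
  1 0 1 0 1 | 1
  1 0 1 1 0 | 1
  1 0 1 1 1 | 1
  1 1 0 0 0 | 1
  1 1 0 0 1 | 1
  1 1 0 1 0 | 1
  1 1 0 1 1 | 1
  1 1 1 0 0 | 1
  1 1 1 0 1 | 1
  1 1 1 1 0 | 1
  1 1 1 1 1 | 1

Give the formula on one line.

  (b | c) = 00001111111111110000111111111111
  (a | c) = 00001111000011111111111111111111
  ((a | c) | d) = 00111111001111111111111111111111
  ((b | c) & ((a | c) | d)) = 00001111001111110000111111111111

((b | c) & ((a | c) | d))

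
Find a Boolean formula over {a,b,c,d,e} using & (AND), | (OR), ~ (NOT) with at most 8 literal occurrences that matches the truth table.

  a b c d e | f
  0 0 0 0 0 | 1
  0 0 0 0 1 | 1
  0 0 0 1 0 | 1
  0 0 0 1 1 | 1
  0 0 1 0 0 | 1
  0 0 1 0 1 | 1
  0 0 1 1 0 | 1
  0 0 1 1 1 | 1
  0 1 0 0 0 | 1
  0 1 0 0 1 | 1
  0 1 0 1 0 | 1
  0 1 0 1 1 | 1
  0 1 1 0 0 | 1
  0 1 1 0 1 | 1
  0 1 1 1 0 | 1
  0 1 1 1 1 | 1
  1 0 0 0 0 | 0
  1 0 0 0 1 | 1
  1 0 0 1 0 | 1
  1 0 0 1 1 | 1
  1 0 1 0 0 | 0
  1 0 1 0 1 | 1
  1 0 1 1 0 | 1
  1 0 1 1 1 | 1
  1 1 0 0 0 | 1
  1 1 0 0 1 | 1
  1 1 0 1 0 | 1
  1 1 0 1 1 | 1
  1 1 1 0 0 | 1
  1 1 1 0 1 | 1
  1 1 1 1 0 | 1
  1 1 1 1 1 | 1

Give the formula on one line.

((~a | (a & e)) | (b | d))

  ~a = 11111111111111110000000000000000
  (a & e) = 00000000000000000101010101010101
  (~a | (a & e)) = 11111111111111110101010101010101
  (b | d) = 00110011111111110011001111111111
  ((~a | (a & e)) | (b | d)) = 11111111111111110111011111111111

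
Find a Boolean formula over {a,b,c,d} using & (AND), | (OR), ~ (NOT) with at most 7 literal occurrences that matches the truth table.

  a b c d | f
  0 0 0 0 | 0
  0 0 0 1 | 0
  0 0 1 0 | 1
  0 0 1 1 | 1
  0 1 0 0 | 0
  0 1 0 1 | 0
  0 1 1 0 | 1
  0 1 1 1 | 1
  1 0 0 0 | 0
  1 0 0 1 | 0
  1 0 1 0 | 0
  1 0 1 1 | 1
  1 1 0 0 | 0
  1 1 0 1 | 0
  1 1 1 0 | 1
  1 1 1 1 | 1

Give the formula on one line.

  ~a = 1111111100000000
  (c & ~a) = 0011001100000000
  ~d = 1010101010101010
  (~d & ~a) = 1010101000000000
  ((c & ~a) & (~d & ~a)) = 0010001000000000
  (b | d) = 0101111101011111
  (c & (b | d)) = 0001001100010011
  (((c & ~a) & (~d & ~a)) | (c & (b | d))) = 0011001100010011

(((c & ~a) & (~d & ~a)) | (c & (b | d)))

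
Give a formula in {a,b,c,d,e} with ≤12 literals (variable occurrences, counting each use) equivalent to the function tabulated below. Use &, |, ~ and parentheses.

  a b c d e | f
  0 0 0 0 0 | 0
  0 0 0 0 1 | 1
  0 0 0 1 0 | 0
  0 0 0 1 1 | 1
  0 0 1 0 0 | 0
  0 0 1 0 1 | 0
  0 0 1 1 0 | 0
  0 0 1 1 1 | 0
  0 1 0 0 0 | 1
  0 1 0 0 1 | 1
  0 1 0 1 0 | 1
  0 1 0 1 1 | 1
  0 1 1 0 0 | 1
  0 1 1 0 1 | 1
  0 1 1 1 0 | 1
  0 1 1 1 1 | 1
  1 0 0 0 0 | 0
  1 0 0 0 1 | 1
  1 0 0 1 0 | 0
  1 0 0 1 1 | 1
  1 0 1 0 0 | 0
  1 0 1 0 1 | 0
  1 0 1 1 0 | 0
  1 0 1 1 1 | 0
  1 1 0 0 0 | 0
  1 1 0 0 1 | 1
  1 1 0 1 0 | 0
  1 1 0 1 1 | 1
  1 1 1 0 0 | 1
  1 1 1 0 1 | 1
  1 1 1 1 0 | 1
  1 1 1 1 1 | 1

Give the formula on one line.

((~a & b) | (((b | ~c) & (a | (e | d))) & (e | c)))

  ~a = 11111111111111110000000000000000
  (~a & b) = 00000000111111110000000000000000
  ~c = 11110000111100001111000011110000
  (b | ~c) = 11110000111111111111000011111111
  (e | d) = 01110111011101110111011101110111
  (a | (e | d)) = 01110111011101111111111111111111
  ((b | ~c) & (a | (e | d))) = 01110000011101111111000011111111
  (e | c) = 01011111010111110101111101011111
  (((b | ~c) & (a | (e | d))) & (e | c)) = 01010000010101110101000001011111
  ((~a & b) | (((b | ~c) & (a | (e | d))) & (e | c))) = 01010000111111110101000001011111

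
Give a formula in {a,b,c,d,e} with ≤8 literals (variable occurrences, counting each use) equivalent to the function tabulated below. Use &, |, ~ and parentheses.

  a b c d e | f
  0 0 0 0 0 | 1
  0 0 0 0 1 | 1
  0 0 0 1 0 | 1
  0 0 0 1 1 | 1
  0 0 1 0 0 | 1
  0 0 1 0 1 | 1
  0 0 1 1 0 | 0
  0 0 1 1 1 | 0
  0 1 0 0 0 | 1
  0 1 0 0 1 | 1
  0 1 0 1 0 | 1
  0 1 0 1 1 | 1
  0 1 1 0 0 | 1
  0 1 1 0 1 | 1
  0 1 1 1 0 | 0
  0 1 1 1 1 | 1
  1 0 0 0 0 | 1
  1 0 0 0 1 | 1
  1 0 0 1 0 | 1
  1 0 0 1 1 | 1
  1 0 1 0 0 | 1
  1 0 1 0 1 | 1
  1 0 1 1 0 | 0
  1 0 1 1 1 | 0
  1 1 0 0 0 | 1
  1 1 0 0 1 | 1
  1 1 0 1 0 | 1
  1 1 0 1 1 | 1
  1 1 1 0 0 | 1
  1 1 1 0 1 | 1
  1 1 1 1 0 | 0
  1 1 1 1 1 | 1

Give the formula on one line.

((b & ((~a & ~b) | (b & e))) | (~c | ~d))

  ~a = 11111111111111110000000000000000
  ~b = 11111111000000001111111100000000
  (~a & ~b) = 11111111000000000000000000000000
  (b & e) = 00000000010101010000000001010101
  ((~a & ~b) | (b & e)) = 11111111010101010000000001010101
  (b & ((~a & ~b) | (b & e))) = 00000000010101010000000001010101
  ~c = 11110000111100001111000011110000
  ~d = 11001100110011001100110011001100
  (~c | ~d) = 11111100111111001111110011111100
  ((b & ((~a & ~b) | (b & e))) | (~c | ~d)) = 11111100111111011111110011111101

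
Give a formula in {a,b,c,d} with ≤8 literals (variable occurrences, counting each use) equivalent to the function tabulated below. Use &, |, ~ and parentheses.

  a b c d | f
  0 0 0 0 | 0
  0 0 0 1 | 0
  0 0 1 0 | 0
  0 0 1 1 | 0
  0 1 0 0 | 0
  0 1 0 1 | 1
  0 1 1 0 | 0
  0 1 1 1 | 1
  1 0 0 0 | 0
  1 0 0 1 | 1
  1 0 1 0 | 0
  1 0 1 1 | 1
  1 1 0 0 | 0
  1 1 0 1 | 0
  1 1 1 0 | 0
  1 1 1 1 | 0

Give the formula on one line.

((d & (a | b)) & (~a | ~b))

  (a | b) = 0000111111111111
  (d & (a | b)) = 0000010101010101
  ~a = 1111111100000000
  ~b = 1111000011110000
  (~a | ~b) = 1111111111110000
  ((d & (a | b)) & (~a | ~b)) = 0000010101010000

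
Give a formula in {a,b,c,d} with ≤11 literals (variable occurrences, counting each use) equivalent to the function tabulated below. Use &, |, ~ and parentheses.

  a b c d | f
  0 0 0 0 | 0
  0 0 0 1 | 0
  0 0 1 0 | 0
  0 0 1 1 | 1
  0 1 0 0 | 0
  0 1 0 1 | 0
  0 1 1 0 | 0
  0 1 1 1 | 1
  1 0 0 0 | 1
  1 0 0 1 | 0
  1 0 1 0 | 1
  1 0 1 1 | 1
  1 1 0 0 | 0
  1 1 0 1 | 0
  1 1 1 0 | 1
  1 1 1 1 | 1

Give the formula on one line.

(((~d | c) & (a | (c & d))) & ((~d & ~b) | c))

  ~d = 1010101010101010
  (~d | c) = 1011101110111011
  (c & d) = 0001000100010001
  (a | (c & d)) = 0001000111111111
  ((~d | c) & (a | (c & d))) = 0001000110111011
  ~b = 1111000011110000
  (~d & ~b) = 1010000010100000
  ((~d & ~b) | c) = 1011001110110011
  (((~d | c) & (a | (c & d))) & ((~d & ~b) | c)) = 0001000110110011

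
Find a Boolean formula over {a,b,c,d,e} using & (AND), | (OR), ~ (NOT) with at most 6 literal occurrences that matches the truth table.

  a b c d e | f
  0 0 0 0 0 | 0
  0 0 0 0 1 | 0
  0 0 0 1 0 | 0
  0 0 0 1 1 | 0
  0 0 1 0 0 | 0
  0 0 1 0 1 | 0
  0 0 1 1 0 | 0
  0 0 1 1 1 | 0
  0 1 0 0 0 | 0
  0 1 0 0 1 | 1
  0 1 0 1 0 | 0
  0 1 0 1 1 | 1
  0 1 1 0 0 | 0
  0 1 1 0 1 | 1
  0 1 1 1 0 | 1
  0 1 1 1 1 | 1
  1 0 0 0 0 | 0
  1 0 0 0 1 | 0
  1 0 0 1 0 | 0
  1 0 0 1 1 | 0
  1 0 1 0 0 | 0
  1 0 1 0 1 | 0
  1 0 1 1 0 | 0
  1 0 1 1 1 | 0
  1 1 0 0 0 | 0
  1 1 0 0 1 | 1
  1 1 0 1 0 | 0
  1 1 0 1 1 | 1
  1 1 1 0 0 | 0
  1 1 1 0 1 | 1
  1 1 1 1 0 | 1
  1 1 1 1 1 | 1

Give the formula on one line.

  (d & c) = 00000011000000110000001100000011
  ((d & c) | e) = 01010111010101110101011101010111
  (((d & c) | e) & b) = 00000000010101110000000001010111

(((d & c) | e) & b)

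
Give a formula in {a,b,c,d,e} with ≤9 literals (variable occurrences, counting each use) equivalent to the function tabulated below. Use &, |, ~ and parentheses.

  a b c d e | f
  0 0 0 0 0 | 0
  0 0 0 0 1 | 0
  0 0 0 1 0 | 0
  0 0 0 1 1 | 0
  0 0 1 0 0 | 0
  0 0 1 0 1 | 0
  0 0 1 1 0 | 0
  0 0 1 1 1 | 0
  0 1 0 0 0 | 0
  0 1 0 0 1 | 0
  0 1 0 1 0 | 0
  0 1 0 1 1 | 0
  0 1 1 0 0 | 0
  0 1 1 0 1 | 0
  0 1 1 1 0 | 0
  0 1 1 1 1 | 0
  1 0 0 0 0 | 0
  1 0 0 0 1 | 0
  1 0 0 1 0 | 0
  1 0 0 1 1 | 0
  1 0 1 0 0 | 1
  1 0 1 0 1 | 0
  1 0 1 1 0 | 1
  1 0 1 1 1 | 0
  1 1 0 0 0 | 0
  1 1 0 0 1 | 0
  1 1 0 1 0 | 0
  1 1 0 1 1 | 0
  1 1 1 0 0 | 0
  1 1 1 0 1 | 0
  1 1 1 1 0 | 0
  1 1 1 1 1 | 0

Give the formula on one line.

  ~b = 11111111000000001111111100000000
  ~e = 10101010101010101010101010101010
  (~b & ~e) = 10101010000000001010101000000000
  (c | e) = 01011111010111110101111101011111
  ((~b & ~e) & (c | e)) = 00001010000000000000101000000000
  (a & c) = 00000000000000000000111100001111
  (e | (a & c)) = 01010101010101010101111101011111
  (((~b & ~e) & (c | e)) & (e | (a & c))) = 00000000000000000000101000000000

(((~b & ~e) & (c | e)) & (e | (a & c)))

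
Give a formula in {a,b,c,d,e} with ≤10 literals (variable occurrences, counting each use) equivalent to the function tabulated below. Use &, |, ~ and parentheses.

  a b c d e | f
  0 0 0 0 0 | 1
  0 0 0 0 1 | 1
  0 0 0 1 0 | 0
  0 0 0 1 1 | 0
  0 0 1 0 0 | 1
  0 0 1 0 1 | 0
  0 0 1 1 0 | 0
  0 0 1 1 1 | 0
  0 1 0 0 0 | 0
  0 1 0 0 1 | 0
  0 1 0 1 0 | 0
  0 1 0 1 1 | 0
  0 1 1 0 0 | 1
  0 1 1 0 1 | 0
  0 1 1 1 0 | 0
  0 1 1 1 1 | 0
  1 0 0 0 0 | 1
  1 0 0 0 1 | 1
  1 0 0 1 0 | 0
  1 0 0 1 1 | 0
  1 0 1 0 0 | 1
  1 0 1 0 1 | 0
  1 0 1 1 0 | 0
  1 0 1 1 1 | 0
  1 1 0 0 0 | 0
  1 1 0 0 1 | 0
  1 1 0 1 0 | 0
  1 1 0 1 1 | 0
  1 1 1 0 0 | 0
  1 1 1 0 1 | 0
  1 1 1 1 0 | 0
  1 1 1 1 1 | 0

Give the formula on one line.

  ~b = 11111111000000001111111100000000
  ~a = 11111111111111110000000000000000
  (~a & c) = 00001111000011110000000000000000
  (~b | (~a & c)) = 11111111000011111111111100000000
  ~e = 10101010101010101010101010101010
  ~c = 11110000111100001111000011110000
  (~b & ~c) = 11110000000000001111000000000000
  (~e | (~b & ~c)) = 11111010101010101111101010101010
  ((~b | (~a & c)) & (~e | (~b & ~c))) = 11111010000010101111101000000000
  ~d = 11001100110011001100110011001100
  (((~b | (~a & c)) & (~e | (~b & ~c))) & ~d) = 11001000000010001100100000000000

(((~b | (~a & c)) & (~e | (~b & ~c))) & ~d)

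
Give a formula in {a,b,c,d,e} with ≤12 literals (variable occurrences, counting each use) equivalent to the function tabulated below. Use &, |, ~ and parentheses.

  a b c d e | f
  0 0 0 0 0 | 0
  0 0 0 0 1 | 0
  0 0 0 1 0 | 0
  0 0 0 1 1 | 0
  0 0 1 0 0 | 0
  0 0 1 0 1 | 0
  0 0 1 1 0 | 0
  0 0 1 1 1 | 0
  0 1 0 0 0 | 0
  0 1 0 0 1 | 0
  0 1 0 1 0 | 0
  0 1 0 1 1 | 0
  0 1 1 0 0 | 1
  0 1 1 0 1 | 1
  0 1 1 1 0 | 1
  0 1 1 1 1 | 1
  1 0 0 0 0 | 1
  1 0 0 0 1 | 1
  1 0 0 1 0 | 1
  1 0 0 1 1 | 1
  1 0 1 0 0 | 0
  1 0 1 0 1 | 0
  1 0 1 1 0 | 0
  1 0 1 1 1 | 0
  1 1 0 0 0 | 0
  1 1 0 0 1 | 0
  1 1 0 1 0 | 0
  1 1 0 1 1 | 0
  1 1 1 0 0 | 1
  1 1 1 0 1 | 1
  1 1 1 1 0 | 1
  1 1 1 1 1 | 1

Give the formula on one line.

((~b | c) & (b | (((~e & d) & b) | (a & (~a | ~c)))))

  ~b = 11111111000000001111111100000000
  (~b | c) = 11111111000011111111111100001111
  ~e = 10101010101010101010101010101010
  (~e & d) = 00100010001000100010001000100010
  ((~e & d) & b) = 00000000001000100000000000100010
  ~a = 11111111111111110000000000000000
  ~c = 11110000111100001111000011110000
  (~a | ~c) = 11111111111111111111000011110000
  (a & (~a | ~c)) = 00000000000000001111000011110000
  (((~e & d) & b) | (a & (~a | ~c))) = 00000000001000101111000011110010
  (b | (((~e & d) & b) | (a & (~a | ~c)))) = 00000000111111111111000011111111
  ((~b | c) & (b | (((~e & d) & b) | (a & (~a | ~c))))) = 00000000000011111111000000001111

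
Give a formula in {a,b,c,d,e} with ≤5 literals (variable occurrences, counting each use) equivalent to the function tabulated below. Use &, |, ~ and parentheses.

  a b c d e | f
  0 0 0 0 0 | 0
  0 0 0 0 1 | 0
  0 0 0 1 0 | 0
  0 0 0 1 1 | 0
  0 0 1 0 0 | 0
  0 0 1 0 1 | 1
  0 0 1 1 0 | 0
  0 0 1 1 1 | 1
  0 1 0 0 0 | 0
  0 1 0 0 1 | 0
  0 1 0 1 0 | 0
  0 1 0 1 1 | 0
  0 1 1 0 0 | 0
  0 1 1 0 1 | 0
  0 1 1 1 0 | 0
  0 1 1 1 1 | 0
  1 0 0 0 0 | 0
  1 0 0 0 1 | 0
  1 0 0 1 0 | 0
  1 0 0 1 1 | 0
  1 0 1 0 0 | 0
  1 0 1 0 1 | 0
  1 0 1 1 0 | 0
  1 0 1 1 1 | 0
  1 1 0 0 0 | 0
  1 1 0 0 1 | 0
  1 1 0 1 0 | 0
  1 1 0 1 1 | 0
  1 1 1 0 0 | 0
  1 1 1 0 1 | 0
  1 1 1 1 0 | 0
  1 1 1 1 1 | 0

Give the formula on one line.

(~b & ((e & c) & ~a))

  ~b = 11111111000000001111111100000000
  (e & c) = 00000101000001010000010100000101
  ~a = 11111111111111110000000000000000
  ((e & c) & ~a) = 00000101000001010000000000000000
  (~b & ((e & c) & ~a)) = 00000101000000000000000000000000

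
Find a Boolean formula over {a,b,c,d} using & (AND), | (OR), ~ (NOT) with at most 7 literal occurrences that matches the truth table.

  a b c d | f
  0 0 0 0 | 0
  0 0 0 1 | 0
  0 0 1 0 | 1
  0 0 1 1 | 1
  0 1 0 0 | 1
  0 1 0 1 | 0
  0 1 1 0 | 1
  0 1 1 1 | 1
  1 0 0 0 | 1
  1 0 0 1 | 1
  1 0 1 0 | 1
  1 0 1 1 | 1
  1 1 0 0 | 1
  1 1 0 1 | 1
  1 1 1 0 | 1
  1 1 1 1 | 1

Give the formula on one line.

((((b & ~a) | (a | d)) & (a | ~d)) | c)

  ~a = 1111111100000000
  (b & ~a) = 0000111100000000
  (a | d) = 0101010111111111
  ((b & ~a) | (a | d)) = 0101111111111111
  ~d = 1010101010101010
  (a | ~d) = 1010101011111111
  (((b & ~a) | (a | d)) & (a | ~d)) = 0000101011111111
  ((((b & ~a) | (a | d)) & (a | ~d)) | c) = 0011101111111111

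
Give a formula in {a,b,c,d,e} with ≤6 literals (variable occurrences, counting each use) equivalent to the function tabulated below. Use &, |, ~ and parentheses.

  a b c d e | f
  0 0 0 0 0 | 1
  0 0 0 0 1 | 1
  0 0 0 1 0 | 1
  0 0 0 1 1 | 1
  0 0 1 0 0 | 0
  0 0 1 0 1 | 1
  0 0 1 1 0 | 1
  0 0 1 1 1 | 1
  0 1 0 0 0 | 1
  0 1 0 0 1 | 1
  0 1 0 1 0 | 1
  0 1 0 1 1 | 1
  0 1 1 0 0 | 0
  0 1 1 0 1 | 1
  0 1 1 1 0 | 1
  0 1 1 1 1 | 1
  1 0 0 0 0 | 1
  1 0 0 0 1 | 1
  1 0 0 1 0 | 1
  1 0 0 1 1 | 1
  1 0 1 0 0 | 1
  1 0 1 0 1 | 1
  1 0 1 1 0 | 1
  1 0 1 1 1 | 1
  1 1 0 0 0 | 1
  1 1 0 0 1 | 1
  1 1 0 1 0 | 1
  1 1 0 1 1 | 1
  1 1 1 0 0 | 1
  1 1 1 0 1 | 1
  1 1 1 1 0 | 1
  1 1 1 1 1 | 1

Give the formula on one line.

(((a | e) & c) | (~c | d))

  (a | e) = 01010101010101011111111111111111
  ((a | e) & c) = 00000101000001010000111100001111
  ~c = 11110000111100001111000011110000
  (~c | d) = 11110011111100111111001111110011
  (((a | e) & c) | (~c | d)) = 11110111111101111111111111111111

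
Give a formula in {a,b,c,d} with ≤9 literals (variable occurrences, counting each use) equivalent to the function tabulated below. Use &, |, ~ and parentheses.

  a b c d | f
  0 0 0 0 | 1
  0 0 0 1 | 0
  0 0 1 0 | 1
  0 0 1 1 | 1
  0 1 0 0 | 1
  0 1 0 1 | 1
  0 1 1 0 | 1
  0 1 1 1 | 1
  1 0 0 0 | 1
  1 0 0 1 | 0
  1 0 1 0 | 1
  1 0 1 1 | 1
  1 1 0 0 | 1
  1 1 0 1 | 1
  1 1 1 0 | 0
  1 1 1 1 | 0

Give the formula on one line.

((((b & a) | ~d) & ~c) | ((b & ~a) | (~b & c)))

  (b & a) = 0000000000001111
  ~d = 1010101010101010
  ((b & a) | ~d) = 1010101010101111
  ~c = 1100110011001100
  (((b & a) | ~d) & ~c) = 1000100010001100
  ~a = 1111111100000000
  (b & ~a) = 0000111100000000
  ~b = 1111000011110000
  (~b & c) = 0011000000110000
  ((b & ~a) | (~b & c)) = 0011111100110000
  ((((b & a) | ~d) & ~c) | ((b & ~a) | (~b & c))) = 1011111110111100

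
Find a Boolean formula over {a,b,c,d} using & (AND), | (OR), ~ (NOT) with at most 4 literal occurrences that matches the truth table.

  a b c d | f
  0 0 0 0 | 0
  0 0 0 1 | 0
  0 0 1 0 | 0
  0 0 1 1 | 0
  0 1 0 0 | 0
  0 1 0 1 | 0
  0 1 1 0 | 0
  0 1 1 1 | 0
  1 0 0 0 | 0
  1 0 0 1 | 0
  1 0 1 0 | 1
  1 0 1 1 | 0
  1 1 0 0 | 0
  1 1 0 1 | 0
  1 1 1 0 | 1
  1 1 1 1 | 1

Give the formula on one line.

  ~d = 1010101010101010
  (b | ~d) = 1010111110101111
  (a & c) = 0000000000110011
  ((b | ~d) & (a & c)) = 0000000000100011

((b | ~d) & (a & c))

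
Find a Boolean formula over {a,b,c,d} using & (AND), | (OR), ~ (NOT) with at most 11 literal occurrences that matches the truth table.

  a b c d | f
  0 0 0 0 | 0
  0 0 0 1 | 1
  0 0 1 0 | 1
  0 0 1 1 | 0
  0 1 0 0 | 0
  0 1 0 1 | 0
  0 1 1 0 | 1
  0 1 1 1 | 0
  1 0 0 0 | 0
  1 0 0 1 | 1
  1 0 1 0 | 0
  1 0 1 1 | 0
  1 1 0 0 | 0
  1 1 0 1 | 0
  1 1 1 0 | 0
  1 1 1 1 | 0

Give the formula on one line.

  ~b = 1111000011110000
  ~d = 1010101010101010
  (c | ~d) = 1011101110111011
  (~b | (c | ~d)) = 1111101111111011
  ~c = 1100110011001100
  (~d | ~c) = 1110111011101110
  (d | c) = 0111011101110111
  ((~d | ~c) & (d | c)) = 0110011001100110
  ~a = 1111111100000000
  (d | ~a) = 1111111101010101
  (((~d | ~c) & (d | c)) & (d | ~a)) = 0110011001000100
  ((~b | (c | ~d)) & (((~d | ~c) & (d | c)) & (d | ~a))) = 0110001001000000

((~b | (c | ~d)) & (((~d | ~c) & (d | c)) & (d | ~a)))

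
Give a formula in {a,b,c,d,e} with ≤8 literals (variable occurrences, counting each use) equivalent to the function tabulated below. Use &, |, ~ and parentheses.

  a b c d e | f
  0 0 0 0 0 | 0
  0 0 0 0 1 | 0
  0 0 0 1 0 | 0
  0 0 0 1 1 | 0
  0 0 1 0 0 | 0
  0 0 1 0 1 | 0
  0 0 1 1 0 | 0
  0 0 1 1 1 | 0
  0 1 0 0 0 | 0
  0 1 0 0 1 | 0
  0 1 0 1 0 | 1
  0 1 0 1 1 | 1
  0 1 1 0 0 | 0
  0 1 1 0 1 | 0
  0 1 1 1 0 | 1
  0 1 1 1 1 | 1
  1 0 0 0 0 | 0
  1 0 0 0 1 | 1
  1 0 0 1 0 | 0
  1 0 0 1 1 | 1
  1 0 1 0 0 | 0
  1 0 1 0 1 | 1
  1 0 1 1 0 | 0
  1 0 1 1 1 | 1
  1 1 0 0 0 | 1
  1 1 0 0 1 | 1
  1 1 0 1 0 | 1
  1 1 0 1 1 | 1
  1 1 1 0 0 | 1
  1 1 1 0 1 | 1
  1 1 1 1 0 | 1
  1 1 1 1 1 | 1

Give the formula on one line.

  (e & a) = 00000000000000000101010101010101
  (a | d) = 00110011001100111111111111111111
  (b & (a | d)) = 00000000001100110000000011111111
  ((e & a) | (b & (a | d))) = 00000000001100110101010111111111

((e & a) | (b & (a | d)))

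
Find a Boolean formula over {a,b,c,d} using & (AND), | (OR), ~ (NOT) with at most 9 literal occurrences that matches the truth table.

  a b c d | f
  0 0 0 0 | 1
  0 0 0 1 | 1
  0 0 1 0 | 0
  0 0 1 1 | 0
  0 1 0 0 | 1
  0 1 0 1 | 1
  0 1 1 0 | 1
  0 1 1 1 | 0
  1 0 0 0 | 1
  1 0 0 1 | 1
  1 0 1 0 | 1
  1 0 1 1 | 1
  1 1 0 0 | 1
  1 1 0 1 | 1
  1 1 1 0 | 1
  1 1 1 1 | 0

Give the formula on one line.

((~c | (c & (a & ~b))) | ((b & (~d | ~b)) | (~c & ~b)))

  ~c = 1100110011001100
  ~b = 1111000011110000
  (a & ~b) = 0000000011110000
  (c & (a & ~b)) = 0000000000110000
  (~c | (c & (a & ~b))) = 1100110011111100
  ~d = 1010101010101010
  (~d | ~b) = 1111101011111010
  (b & (~d | ~b)) = 0000101000001010
  (~c & ~b) = 1100000011000000
  ((b & (~d | ~b)) | (~c & ~b)) = 1100101011001010
  ((~c | (c & (a & ~b))) | ((b & (~d | ~b)) | (~c & ~b))) = 1100111011111110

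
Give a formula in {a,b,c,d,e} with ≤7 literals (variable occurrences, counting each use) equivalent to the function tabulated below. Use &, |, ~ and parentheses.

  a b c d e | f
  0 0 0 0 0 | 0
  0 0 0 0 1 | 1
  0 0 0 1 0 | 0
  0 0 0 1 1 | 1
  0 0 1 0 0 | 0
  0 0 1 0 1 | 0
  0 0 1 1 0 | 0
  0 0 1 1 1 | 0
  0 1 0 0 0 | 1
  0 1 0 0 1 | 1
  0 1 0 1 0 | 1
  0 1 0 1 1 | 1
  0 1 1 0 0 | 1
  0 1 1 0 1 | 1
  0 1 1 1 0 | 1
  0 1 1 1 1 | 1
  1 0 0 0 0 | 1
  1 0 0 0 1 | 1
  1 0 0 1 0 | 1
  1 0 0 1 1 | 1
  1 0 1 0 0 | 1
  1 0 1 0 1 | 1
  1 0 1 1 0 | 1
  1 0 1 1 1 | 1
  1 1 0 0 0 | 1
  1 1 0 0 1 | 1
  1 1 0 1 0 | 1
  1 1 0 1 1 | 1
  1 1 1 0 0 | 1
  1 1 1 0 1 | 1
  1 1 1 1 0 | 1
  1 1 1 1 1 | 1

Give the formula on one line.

(((~b & e) & ~c) | (b | a))

  ~b = 11111111000000001111111100000000
  (~b & e) = 01010101000000000101010100000000
  ~c = 11110000111100001111000011110000
  ((~b & e) & ~c) = 01010000000000000101000000000000
  (b | a) = 00000000111111111111111111111111
  (((~b & e) & ~c) | (b | a)) = 01010000111111111111111111111111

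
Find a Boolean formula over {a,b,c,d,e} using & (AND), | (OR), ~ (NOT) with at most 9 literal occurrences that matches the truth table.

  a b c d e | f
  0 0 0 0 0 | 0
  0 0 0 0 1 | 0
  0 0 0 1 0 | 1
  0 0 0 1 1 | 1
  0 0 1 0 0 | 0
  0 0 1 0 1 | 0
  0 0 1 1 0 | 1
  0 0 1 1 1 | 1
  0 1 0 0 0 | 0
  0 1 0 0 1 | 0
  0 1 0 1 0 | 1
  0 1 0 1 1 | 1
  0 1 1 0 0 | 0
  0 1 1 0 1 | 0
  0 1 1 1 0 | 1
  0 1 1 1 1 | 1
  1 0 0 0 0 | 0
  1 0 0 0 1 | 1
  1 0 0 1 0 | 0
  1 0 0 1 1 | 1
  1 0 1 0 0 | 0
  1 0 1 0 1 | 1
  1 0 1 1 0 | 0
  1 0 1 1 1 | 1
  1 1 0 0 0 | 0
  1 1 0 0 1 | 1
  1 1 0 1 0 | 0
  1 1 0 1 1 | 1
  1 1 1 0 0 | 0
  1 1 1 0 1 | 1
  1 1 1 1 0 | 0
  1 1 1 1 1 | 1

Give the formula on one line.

  (d | e) = 01110111011101110111011101110111
  ~a = 11111111111111110000000000000000
  ~d = 11001100110011001100110011001100
  (~a | ~d) = 11111111111111111100110011001100
  ((~a | ~d) | e) = 11111111111111111101110111011101
  ((d | e) & ((~a | ~d) | e)) = 01110111011101110101010101010101
  (a | d) = 00110011001100111111111111111111
  ~e = 10101010101010101010101010101010
  ((a | d) | ~e) = 10111011101110111111111111111111
  (((d | e) & ((~a | ~d) | e)) & ((a | d) | ~e)) = 00110011001100110101010101010101

(((d | e) & ((~a | ~d) | e)) & ((a | d) | ~e))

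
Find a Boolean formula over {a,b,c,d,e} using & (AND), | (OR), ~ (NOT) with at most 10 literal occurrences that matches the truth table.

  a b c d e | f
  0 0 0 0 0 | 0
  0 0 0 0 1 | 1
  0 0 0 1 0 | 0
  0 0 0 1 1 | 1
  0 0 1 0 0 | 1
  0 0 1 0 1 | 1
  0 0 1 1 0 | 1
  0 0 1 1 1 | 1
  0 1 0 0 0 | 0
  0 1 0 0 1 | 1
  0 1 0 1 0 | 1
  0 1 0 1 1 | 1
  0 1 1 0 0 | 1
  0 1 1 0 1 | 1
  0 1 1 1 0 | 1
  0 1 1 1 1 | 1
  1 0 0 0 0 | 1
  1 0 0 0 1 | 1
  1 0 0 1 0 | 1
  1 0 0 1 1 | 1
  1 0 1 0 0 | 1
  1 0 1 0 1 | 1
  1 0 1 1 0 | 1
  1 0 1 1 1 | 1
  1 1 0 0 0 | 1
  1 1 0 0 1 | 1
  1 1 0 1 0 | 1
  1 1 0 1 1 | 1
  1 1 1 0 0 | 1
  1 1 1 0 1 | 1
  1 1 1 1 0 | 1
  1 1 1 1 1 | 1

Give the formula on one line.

  (b & d) = 00000000001100110000000000110011
  ~c = 11110000111100001111000011110000
  ((b & d) & ~c) = 00000000001100000000000000110000
  (~c & a) = 00000000000000001111000011110000
  (((b & d) & ~c) | (~c & a)) = 00000000001100001111000011110000
  (c | e) = 01011111010111110101111101011111
  ((((b & d) & ~c) | (~c & a)) | (c | e)) = 01011111011111111111111111111111

((((b & d) & ~c) | (~c & a)) | (c | e))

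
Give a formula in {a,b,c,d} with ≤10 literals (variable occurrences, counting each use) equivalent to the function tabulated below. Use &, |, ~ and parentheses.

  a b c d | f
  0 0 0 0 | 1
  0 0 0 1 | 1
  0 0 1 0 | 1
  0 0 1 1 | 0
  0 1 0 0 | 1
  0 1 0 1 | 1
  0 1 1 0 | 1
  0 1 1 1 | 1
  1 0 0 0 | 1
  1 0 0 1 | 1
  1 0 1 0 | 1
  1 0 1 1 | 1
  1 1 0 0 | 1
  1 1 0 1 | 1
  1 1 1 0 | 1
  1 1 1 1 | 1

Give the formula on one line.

  ~a = 1111111100000000
  (~a | d) = 1111111101010101
  ~c = 1100110011001100
  (~c | a) = 1100110011111111
  ((~a | d) & (~c | a)) = 1100110001010101
  ~b = 1111000011110000
  (a | ~b) = 1111000011111111
  (((~a | d) & (~c | a)) & (a | ~b)) = 1100000001010101
  ~d = 1010101010101010
  ((((~a | d) & (~c | a)) & (a | ~b)) | ~d) = 1110101011111111
  (b | ((((~a | d) & (~c | a)) & (a | ~b)) | ~d)) = 1110111111111111

(b | ((((~a | d) & (~c | a)) & (a | ~b)) | ~d))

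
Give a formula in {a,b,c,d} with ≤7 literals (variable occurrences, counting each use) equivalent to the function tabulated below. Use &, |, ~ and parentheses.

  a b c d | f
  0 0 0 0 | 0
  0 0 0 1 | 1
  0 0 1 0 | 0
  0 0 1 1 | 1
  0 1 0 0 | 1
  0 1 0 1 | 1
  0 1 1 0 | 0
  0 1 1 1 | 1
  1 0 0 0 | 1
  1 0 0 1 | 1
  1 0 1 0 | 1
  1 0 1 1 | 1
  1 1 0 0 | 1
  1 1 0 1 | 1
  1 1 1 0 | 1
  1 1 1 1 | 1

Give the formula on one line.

  ~c = 1100110011001100
  ~d = 1010101010101010
  (~d & b) = 0000101000001010
  (~c & (~d & b)) = 0000100000001000
  (d | a) = 0101010111111111
  ((~c & (~d & b)) | (d | a)) = 0101110111111111

((~c & (~d & b)) | (d | a))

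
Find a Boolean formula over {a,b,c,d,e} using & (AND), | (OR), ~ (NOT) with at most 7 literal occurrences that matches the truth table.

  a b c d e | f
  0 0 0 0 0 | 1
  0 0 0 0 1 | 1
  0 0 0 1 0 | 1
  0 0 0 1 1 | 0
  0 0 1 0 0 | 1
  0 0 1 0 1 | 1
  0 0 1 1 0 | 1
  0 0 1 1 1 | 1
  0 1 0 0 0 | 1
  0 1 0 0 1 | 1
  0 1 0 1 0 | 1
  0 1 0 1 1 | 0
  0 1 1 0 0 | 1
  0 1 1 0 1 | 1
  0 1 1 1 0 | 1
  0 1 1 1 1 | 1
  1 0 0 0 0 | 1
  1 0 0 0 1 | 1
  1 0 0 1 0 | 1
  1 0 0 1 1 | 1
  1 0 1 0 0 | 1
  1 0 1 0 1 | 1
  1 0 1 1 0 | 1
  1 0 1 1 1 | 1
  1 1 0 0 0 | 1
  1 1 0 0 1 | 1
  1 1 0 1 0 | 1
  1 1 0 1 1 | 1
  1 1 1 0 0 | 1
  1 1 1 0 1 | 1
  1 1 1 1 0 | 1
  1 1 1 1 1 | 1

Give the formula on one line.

(a | ((~d | c) | ((~a | d) & ~e)))

  ~d = 11001100110011001100110011001100
  (~d | c) = 11001111110011111100111111001111
  ~a = 11111111111111110000000000000000
  (~a | d) = 11111111111111110011001100110011
  ~e = 10101010101010101010101010101010
  ((~a | d) & ~e) = 10101010101010100010001000100010
  ((~d | c) | ((~a | d) & ~e)) = 11101111111011111110111111101111
  (a | ((~d | c) | ((~a | d) & ~e))) = 11101111111011111111111111111111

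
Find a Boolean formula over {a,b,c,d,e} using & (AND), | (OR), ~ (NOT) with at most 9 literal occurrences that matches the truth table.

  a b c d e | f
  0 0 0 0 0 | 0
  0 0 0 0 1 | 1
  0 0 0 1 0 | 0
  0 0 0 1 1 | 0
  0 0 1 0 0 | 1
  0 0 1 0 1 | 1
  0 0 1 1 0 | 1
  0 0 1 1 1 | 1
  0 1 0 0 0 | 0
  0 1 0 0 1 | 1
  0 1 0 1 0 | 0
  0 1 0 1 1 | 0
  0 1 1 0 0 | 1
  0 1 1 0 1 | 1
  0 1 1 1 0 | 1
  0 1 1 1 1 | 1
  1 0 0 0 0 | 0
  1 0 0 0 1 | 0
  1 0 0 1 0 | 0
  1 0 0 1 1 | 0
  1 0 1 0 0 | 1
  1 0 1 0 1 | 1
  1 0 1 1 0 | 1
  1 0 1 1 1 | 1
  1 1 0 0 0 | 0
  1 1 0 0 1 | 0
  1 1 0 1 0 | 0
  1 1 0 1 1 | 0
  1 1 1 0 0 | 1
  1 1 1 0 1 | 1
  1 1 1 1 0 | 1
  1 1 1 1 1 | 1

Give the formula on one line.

(c | (((~a | ((d | ~a) & e)) & ~d) & (e | d)))

  ~a = 11111111111111110000000000000000
  (d | ~a) = 11111111111111110011001100110011
  ((d | ~a) & e) = 01010101010101010001000100010001
  (~a | ((d | ~a) & e)) = 11111111111111110001000100010001
  ~d = 11001100110011001100110011001100
  ((~a | ((d | ~a) & e)) & ~d) = 11001100110011000000000000000000
  (e | d) = 01110111011101110111011101110111
  (((~a | ((d | ~a) & e)) & ~d) & (e | d)) = 01000100010001000000000000000000
  (c | (((~a | ((d | ~a) & e)) & ~d) & (e | d))) = 01001111010011110000111100001111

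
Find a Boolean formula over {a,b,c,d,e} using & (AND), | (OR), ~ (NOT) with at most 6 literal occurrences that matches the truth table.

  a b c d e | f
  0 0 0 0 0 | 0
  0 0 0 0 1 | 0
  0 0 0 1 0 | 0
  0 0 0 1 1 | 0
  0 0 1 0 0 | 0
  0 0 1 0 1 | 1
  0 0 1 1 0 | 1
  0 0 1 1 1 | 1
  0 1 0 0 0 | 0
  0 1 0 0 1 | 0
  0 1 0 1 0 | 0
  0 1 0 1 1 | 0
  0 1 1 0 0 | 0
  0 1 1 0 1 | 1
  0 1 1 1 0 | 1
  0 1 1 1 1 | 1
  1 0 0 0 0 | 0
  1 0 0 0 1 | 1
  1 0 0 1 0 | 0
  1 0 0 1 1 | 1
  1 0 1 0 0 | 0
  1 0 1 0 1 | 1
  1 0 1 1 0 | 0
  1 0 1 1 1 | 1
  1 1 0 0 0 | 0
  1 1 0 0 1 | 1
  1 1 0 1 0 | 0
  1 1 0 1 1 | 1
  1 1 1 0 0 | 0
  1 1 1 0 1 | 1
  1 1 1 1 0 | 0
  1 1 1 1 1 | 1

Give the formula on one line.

  ~a = 11111111111111110000000000000000
  (~a & d) = 00110011001100110000000000000000
  (e | (~a & d)) = 01110111011101110101010101010101
  (c & (e | (~a & d))) = 00000111000001110000010100000101
  (a & e) = 00000000000000000101010101010101
  ((c & (e | (~a & d))) | (a & e)) = 00000111000001110101010101010101

((c & (e | (~a & d))) | (a & e))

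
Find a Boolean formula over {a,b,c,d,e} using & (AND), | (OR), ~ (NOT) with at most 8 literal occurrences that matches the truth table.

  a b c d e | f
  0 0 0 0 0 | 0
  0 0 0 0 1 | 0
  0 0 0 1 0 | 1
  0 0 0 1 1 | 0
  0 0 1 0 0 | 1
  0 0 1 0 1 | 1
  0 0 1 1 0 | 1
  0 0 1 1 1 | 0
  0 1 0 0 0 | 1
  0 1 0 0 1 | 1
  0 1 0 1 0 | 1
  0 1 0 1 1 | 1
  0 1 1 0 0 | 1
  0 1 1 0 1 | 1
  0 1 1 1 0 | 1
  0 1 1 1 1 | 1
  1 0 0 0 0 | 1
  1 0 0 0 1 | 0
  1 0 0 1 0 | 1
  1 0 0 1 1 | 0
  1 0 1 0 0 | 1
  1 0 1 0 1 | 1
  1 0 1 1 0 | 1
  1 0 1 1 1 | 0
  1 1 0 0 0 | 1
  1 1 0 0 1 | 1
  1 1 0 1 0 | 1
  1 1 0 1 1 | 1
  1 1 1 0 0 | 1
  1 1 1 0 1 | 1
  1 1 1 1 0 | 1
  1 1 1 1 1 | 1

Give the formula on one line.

  ~e = 10101010101010101010101010101010
  (a & ~e) = 00000000000000001010101010101010
  ~d = 11001100110011001100110011001100
  (c & ~d) = 00001100000011000000110000001100
  ((c & ~d) | b) = 00001100111111110000110011111111
  ((a & ~e) | ((c & ~d) | b)) = 00001100111111111010111011111111
  (~e & d) = 00100010001000100010001000100010
  (((a & ~e) | ((c & ~d) | b)) | (~e & d)) = 00101110111111111010111011111111

(((a & ~e) | ((c & ~d) | b)) | (~e & d))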